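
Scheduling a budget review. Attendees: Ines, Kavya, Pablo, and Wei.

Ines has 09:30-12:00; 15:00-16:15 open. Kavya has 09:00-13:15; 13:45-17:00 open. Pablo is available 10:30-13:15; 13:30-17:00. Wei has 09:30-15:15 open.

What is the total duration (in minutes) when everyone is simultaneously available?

105

Ines ∩ Kavya: 09:30-12:00, 15:00-16:15.
Ines ∩ Kavya ∩ Pablo: 10:30-12:00, 15:00-16:15.
Ines ∩ Kavya ∩ Pablo ∩ Wei: 10:30-12:00, 15:00-15:15.
So the common availability across everyone is 10:30-12:00, 15:00-15:15.
Summing the common windows: 90 + 15 = 105 minutes.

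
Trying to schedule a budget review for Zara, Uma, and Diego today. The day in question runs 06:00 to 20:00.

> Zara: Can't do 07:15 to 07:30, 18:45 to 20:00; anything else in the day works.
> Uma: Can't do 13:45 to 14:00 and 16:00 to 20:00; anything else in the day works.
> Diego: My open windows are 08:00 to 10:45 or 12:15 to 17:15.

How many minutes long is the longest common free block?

Zara free: 06:00-07:15, 07:30-18:45 (invert busy blocks within the working day).
Uma free: 06:00-13:45, 14:00-16:00 (invert busy blocks within the working day).
Diego free: 08:00-10:45, 12:15-17:15.
Zara ∩ Uma: 06:00-07:15, 07:30-13:45, 14:00-16:00.
Zara ∩ Uma ∩ Diego: 08:00-10:45, 12:15-13:45, 14:00-16:00.
Those are the intersection windows.
The longest is 08:00-10:45 at 165 minutes.

165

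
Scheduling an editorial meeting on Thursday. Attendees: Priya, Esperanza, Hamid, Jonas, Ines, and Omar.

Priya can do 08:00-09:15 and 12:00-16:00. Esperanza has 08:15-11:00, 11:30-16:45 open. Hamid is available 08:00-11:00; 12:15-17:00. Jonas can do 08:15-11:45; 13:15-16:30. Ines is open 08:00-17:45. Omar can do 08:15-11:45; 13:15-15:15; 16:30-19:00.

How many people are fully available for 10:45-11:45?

Jonas, Ines, and Omar can make the full 10:45-11:45 slot — that's 3.

3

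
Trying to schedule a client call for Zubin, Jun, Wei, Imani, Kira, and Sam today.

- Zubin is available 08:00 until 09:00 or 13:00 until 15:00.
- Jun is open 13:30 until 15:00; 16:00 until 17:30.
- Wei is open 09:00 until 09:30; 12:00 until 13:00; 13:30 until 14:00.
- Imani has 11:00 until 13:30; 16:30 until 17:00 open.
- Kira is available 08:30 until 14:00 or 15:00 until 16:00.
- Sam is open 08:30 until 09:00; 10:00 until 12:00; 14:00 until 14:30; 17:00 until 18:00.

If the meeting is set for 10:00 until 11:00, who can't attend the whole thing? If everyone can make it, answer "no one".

Imani, Jun, Wei, Zubin

Zubin: not fully free for 10:00-11:00. Jun: not fully free for 10:00-11:00. Wei: not fully free for 10:00-11:00. Imani: not fully free for 10:00-11:00. Kira: free for 10:00-11:00. Sam: free for 10:00-11:00.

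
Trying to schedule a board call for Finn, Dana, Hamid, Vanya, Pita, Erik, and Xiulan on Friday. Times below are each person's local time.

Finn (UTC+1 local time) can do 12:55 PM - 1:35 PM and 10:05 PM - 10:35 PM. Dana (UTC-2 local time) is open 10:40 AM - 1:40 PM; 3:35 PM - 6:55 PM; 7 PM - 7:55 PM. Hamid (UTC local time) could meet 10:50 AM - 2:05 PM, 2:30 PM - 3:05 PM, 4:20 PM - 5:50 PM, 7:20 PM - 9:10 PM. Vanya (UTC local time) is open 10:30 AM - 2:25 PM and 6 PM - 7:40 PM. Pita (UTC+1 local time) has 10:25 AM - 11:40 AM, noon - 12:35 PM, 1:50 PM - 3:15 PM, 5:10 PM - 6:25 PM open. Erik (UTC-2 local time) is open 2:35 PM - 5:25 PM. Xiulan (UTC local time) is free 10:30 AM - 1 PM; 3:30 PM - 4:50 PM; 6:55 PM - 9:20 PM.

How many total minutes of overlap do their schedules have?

0

Finn in UTC: 11:55-12:35, 21:05-21:35 (subtract 1h to convert from UTC+1).
Dana in UTC: 12:40-15:40, 17:35-20:55, 21:00-21:55 (add 2h to convert from UTC-2).
Hamid in UTC: 10:50-14:05, 14:30-15:05, 16:20-17:50, 19:20-21:10.
Vanya in UTC: 10:30-14:25, 18:00-19:40.
Pita in UTC: 09:25-10:40, 11:00-11:35, 12:50-14:15, 16:10-17:25 (subtract 1h to convert from UTC+1).
Erik in UTC: 16:35-19:25 (add 2h to convert from UTC-2).
Xiulan in UTC: 10:30-13:00, 15:30-16:50, 18:55-21:20.
Finn ∩ Dana: 21:05-21:35.
Finn ∩ Dana ∩ Hamid: 21:05-21:10.
Finn ∩ Dana ∩ Hamid ∩ Vanya: ∅.
Finn ∩ Dana ∩ Hamid ∩ Vanya ∩ Pita: ∅.
Finn ∩ Dana ∩ Hamid ∩ Vanya ∩ Pita ∩ Erik: ∅.
Finn ∩ Dana ∩ Hamid ∩ Vanya ∩ Pita ∩ Erik ∩ Xiulan: ∅.
There is no time when everyone is free.
There is no common window, so the total is 0 minutes.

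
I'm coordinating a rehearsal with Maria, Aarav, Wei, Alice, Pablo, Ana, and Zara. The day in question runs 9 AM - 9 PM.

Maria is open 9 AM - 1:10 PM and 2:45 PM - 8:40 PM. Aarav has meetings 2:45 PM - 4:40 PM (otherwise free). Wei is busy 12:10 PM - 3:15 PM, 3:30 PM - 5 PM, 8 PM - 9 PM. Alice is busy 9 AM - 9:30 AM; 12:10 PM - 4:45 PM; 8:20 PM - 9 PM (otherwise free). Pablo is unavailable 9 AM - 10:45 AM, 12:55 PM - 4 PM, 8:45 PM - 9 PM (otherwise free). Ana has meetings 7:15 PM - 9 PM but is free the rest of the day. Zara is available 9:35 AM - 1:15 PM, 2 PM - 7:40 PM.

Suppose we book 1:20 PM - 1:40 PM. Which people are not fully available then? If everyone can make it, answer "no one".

Maria free: 09:00-13:10, 14:45-20:40.
Aarav free: 09:00-14:45, 16:40-21:00 (invert busy blocks within the working day).
Wei free: 09:00-12:10, 15:15-15:30, 17:00-20:00 (invert busy blocks within the working day).
Alice free: 09:30-12:10, 16:45-20:20 (invert busy blocks within the working day).
Pablo free: 10:45-12:55, 16:00-20:45 (invert busy blocks within the working day).
Ana free: 09:00-19:15 (invert busy blocks within the working day).
Zara free: 09:35-13:15, 14:00-19:40.
Maria: not fully free for 13:20-13:40. Aarav: free for 13:20-13:40. Wei: not fully free for 13:20-13:40. Alice: not fully free for 13:20-13:40. Pablo: not fully free for 13:20-13:40. Ana: free for 13:20-13:40. Zara: not fully free for 13:20-13:40.

Alice, Maria, Pablo, Wei, Zara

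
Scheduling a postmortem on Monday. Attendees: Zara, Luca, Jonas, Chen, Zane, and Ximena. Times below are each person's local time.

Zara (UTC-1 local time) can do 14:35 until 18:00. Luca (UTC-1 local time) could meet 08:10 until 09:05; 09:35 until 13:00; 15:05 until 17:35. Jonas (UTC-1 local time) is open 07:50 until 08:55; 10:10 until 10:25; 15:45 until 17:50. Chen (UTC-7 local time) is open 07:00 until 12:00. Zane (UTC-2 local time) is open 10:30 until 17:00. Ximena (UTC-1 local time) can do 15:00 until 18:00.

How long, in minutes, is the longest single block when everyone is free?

110

Zara in UTC: 15:35-19:00 (add 1h to convert from UTC-1).
Luca in UTC: 09:10-10:05, 10:35-14:00, 16:05-18:35 (add 1h to convert from UTC-1).
Jonas in UTC: 08:50-09:55, 11:10-11:25, 16:45-18:50 (add 1h to convert from UTC-1).
Chen in UTC: 14:00-19:00 (add 7h to convert from UTC-7).
Zane in UTC: 12:30-19:00 (add 2h to convert from UTC-2).
Ximena in UTC: 16:00-19:00 (add 1h to convert from UTC-1).
Zara ∩ Luca: 16:05-18:35.
Zara ∩ Luca ∩ Jonas: 16:45-18:35.
Zara ∩ Luca ∩ Jonas ∩ Chen: 16:45-18:35.
Zara ∩ Luca ∩ Jonas ∩ Chen ∩ Zane: 16:45-18:35.
Zara ∩ Luca ∩ Jonas ∩ Chen ∩ Zane ∩ Ximena: 16:45-18:35.
The longest is 16:45-18:35 at 110 minutes.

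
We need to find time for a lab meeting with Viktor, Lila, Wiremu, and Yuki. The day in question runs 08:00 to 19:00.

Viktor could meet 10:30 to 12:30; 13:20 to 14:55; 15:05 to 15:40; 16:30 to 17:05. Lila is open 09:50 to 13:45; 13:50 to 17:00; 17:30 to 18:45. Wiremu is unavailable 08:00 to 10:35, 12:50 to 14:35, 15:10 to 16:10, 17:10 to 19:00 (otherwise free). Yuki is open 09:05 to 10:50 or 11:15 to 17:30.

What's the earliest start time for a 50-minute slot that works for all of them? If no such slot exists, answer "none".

11:15

Viktor free: 10:30-12:30, 13:20-14:55, 15:05-15:40, 16:30-17:05.
Lila free: 09:50-13:45, 13:50-17:00, 17:30-18:45.
Wiremu free: 10:35-12:50, 14:35-15:10, 16:10-17:10 (invert busy blocks within the working day).
Yuki free: 09:05-10:50, 11:15-17:30.
Viktor ∩ Lila: 10:30-12:30, 13:20-13:45, 13:50-14:55, 15:05-15:40, 16:30-17:00.
Viktor ∩ Lila ∩ Wiremu: 10:35-12:30, 14:35-14:55, 15:05-15:10, 16:30-17:00.
Viktor ∩ Lila ∩ Wiremu ∩ Yuki: 10:35-10:50, 11:15-12:30, 14:35-14:55, 15:05-15:10, 16:30-17:00.
The first common window of at least 50 minutes is 11:15-12:30, so the earliest start is 11:15.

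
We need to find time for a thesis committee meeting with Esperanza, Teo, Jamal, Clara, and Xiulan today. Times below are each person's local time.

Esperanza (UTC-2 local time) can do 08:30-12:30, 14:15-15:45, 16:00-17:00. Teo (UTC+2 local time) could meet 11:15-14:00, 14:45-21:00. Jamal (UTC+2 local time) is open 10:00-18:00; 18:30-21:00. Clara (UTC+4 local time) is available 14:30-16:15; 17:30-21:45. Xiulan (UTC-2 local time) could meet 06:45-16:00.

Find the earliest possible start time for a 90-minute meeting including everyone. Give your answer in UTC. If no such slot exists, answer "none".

10:30

Esperanza in UTC: 10:30-14:30, 16:15-17:45, 18:00-19:00 (add 2h to convert from UTC-2).
Teo in UTC: 09:15-12:00, 12:45-19:00 (subtract 2h to convert from UTC+2).
Jamal in UTC: 08:00-16:00, 16:30-19:00 (subtract 2h to convert from UTC+2).
Clara in UTC: 10:30-12:15, 13:30-17:45 (subtract 4h to convert from UTC+4).
Xiulan in UTC: 08:45-18:00 (add 2h to convert from UTC-2).
Esperanza ∩ Teo: 10:30-12:00, 12:45-14:30, 16:15-17:45, 18:00-19:00.
Esperanza ∩ Teo ∩ Jamal: 10:30-12:00, 12:45-14:30, 16:30-17:45, 18:00-19:00.
Esperanza ∩ Teo ∩ Jamal ∩ Clara: 10:30-12:00, 13:30-14:30, 16:30-17:45.
Esperanza ∩ Teo ∩ Jamal ∩ Clara ∩ Xiulan: 10:30-12:00, 13:30-14:30, 16:30-17:45.
So the common availability across everyone is 10:30-12:00, 13:30-14:30, 16:30-17:45.
The first common window of at least 90 minutes is 10:30-12:00, so the earliest start is 10:30.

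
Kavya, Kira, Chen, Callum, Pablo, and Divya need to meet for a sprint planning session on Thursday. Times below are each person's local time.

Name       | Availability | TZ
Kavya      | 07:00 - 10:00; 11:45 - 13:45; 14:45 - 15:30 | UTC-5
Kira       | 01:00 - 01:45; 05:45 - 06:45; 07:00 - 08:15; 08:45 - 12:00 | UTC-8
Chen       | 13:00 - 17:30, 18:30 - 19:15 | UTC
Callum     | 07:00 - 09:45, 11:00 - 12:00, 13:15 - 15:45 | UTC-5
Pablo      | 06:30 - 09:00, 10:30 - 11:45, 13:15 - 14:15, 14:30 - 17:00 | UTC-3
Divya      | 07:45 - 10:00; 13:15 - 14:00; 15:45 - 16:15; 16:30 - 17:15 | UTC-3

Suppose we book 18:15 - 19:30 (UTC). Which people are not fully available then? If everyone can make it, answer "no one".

Chen, Divya, Kavya

Kavya in UTC: 12:00-15:00, 16:45-18:45, 19:45-20:30 (add 5h to convert from UTC-5).
Kira in UTC: 09:00-09:45, 13:45-14:45, 15:00-16:15, 16:45-20:00 (add 8h to convert from UTC-8).
Chen in UTC: 13:00-17:30, 18:30-19:15.
Callum in UTC: 12:00-14:45, 16:00-17:00, 18:15-20:45 (add 5h to convert from UTC-5).
Pablo in UTC: 09:30-12:00, 13:30-14:45, 16:15-17:15, 17:30-20:00 (add 3h to convert from UTC-3).
Divya in UTC: 10:45-13:00, 16:15-17:00, 18:45-19:15, 19:30-20:15 (add 3h to convert from UTC-3).
Kavya: not fully free for 18:15-19:30. Kira: free for 18:15-19:30. Chen: not fully free for 18:15-19:30. Callum: free for 18:15-19:30. Pablo: free for 18:15-19:30. Divya: not fully free for 18:15-19:30.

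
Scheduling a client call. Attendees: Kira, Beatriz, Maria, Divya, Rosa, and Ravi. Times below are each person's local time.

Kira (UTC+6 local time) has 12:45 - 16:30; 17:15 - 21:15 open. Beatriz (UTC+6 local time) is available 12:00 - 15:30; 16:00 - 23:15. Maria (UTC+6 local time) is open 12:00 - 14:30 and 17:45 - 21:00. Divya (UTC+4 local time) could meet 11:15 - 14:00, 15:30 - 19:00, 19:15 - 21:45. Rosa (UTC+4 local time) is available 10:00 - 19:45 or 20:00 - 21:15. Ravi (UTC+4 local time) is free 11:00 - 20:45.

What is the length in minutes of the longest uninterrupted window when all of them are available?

Kira in UTC: 06:45-10:30, 11:15-15:15 (subtract 6h to convert from UTC+6).
Beatriz in UTC: 06:00-09:30, 10:00-17:15 (subtract 6h to convert from UTC+6).
Maria in UTC: 06:00-08:30, 11:45-15:00 (subtract 6h to convert from UTC+6).
Divya in UTC: 07:15-10:00, 11:30-15:00, 15:15-17:45 (subtract 4h to convert from UTC+4).
Rosa in UTC: 06:00-15:45, 16:00-17:15 (subtract 4h to convert from UTC+4).
Ravi in UTC: 07:00-16:45 (subtract 4h to convert from UTC+4).
Kira ∩ Beatriz: 06:45-09:30, 10:00-10:30, 11:15-15:15.
Kira ∩ Beatriz ∩ Maria: 06:45-08:30, 11:45-15:00.
Kira ∩ Beatriz ∩ Maria ∩ Divya: 07:15-08:30, 11:45-15:00.
Kira ∩ Beatriz ∩ Maria ∩ Divya ∩ Rosa: 07:15-08:30, 11:45-15:00.
Kira ∩ Beatriz ∩ Maria ∩ Divya ∩ Rosa ∩ Ravi: 07:15-08:30, 11:45-15:00.
Those are the intersection windows.
The longest is 11:45-15:00 at 195 minutes.

195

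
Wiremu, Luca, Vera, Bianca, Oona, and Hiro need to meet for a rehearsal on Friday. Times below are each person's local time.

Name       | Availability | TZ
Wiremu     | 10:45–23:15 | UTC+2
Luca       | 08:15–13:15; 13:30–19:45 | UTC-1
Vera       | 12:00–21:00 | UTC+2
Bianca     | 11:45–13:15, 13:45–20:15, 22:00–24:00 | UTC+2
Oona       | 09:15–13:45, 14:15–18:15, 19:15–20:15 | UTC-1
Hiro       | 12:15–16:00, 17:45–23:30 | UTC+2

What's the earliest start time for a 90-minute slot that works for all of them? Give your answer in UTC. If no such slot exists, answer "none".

Wiremu in UTC: 08:45-21:15 (subtract 2h to convert from UTC+2).
Luca in UTC: 09:15-14:15, 14:30-20:45 (add 1h to convert from UTC-1).
Vera in UTC: 10:00-19:00 (subtract 2h to convert from UTC+2).
Bianca in UTC: 09:45-11:15, 11:45-18:15, 20:00-22:00 (subtract 2h to convert from UTC+2).
Oona in UTC: 10:15-14:45, 15:15-19:15, 20:15-21:15 (add 1h to convert from UTC-1).
Hiro in UTC: 10:15-14:00, 15:45-21:30 (subtract 2h to convert from UTC+2).
Wiremu ∩ Luca: 09:15-14:15, 14:30-20:45.
Wiremu ∩ Luca ∩ Vera: 10:00-14:15, 14:30-19:00.
Wiremu ∩ Luca ∩ Vera ∩ Bianca: 10:00-11:15, 11:45-14:15, 14:30-18:15.
Wiremu ∩ Luca ∩ Vera ∩ Bianca ∩ Oona: 10:15-11:15, 11:45-14:15, 14:30-14:45, 15:15-18:15.
Wiremu ∩ Luca ∩ Vera ∩ Bianca ∩ Oona ∩ Hiro: 10:15-11:15, 11:45-14:00, 15:45-18:15.
The first common window of at least 90 minutes is 11:45-14:00, so the earliest start is 11:45.

11:45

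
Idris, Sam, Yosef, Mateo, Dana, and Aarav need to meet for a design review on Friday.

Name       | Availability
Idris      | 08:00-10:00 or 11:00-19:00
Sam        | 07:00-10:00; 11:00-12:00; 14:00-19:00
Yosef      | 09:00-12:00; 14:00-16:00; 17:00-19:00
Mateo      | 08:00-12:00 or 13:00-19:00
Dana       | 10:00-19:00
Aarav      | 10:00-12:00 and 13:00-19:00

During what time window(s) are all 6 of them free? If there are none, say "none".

11:00-12:00, 14:00-16:00, 17:00-19:00

Idris ∩ Sam: 08:00-10:00, 11:00-12:00, 14:00-19:00.
Idris ∩ Sam ∩ Yosef: 09:00-10:00, 11:00-12:00, 14:00-16:00, 17:00-19:00.
Idris ∩ Sam ∩ Yosef ∩ Mateo: 09:00-10:00, 11:00-12:00, 14:00-16:00, 17:00-19:00.
Idris ∩ Sam ∩ Yosef ∩ Mateo ∩ Dana: 11:00-12:00, 14:00-16:00, 17:00-19:00.
Idris ∩ Sam ∩ Yosef ∩ Mateo ∩ Dana ∩ Aarav: 11:00-12:00, 14:00-16:00, 17:00-19:00.
Those are the intersection windows.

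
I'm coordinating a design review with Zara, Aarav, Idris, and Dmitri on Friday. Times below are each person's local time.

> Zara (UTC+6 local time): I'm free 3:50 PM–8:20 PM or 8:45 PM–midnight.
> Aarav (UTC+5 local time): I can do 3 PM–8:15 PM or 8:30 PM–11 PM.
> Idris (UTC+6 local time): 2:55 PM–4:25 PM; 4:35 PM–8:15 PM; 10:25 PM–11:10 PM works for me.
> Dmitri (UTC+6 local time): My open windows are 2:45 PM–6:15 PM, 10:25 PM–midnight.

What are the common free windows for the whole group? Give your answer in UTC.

Zara in UTC: 09:50-14:20, 14:45-18:00 (subtract 6h to convert from UTC+6).
Aarav in UTC: 10:00-15:15, 15:30-18:00 (subtract 5h to convert from UTC+5).
Idris in UTC: 08:55-10:25, 10:35-14:15, 16:25-17:10 (subtract 6h to convert from UTC+6).
Dmitri in UTC: 08:45-12:15, 16:25-18:00 (subtract 6h to convert from UTC+6).
Zara ∩ Aarav: 10:00-14:20, 14:45-15:15, 15:30-18:00.
Zara ∩ Aarav ∩ Idris: 10:00-10:25, 10:35-14:15, 16:25-17:10.
Zara ∩ Aarav ∩ Idris ∩ Dmitri: 10:00-10:25, 10:35-12:15, 16:25-17:10.
So the common availability across everyone is 10:00-10:25, 10:35-12:15, 16:25-17:10.

10:00-10:25, 10:35-12:15, 16:25-17:10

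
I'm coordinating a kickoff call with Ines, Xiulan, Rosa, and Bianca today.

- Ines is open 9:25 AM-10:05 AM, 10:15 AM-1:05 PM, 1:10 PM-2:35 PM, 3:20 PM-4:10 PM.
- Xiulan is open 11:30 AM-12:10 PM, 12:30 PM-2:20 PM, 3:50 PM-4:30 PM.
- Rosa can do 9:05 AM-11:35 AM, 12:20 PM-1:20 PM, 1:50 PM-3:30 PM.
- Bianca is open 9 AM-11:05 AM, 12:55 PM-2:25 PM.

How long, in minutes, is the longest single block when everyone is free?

Ines ∩ Xiulan: 11:30-12:10, 12:30-13:05, 13:10-14:20, 15:50-16:10.
Ines ∩ Xiulan ∩ Rosa: 11:30-11:35, 12:30-13:05, 13:10-13:20, 13:50-14:20.
Ines ∩ Xiulan ∩ Rosa ∩ Bianca: 12:55-13:05, 13:10-13:20, 13:50-14:20.
The longest is 13:50-14:20 at 30 minutes.

30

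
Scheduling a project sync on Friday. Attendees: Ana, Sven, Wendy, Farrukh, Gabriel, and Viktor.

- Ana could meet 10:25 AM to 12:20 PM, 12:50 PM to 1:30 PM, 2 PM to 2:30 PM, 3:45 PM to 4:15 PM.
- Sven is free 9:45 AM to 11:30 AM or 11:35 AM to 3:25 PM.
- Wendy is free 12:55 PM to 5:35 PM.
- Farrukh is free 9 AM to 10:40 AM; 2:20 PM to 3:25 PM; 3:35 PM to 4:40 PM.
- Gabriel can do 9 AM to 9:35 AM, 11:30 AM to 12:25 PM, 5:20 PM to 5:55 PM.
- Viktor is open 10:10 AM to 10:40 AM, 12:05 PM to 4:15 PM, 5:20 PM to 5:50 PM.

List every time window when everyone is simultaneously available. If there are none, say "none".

none

Ana ∩ Sven: 10:25-11:30, 11:35-12:20, 12:50-13:30, 14:00-14:30.
Ana ∩ Sven ∩ Wendy: 12:55-13:30, 14:00-14:30.
Ana ∩ Sven ∩ Wendy ∩ Farrukh: 14:20-14:30.
Ana ∩ Sven ∩ Wendy ∩ Farrukh ∩ Gabriel: ∅.
Ana ∩ Sven ∩ Wendy ∩ Farrukh ∩ Gabriel ∩ Viktor: ∅.
There is no time when everyone is free.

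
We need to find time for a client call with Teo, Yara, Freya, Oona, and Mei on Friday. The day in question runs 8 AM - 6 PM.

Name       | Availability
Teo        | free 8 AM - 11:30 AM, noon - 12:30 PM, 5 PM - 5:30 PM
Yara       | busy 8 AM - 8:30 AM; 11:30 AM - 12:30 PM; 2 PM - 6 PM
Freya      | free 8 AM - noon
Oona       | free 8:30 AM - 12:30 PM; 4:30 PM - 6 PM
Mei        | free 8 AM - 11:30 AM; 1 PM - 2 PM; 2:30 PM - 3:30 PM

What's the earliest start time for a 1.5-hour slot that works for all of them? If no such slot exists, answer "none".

08:30

Teo free: 08:00-11:30, 12:00-12:30, 17:00-17:30.
Yara free: 08:30-11:30, 12:30-14:00 (invert busy blocks within the working day).
Freya free: 08:00-12:00.
Oona free: 08:30-12:30, 16:30-18:00.
Mei free: 08:00-11:30, 13:00-14:00, 14:30-15:30.
Teo ∩ Yara: 08:30-11:30.
Teo ∩ Yara ∩ Freya: 08:30-11:30.
Teo ∩ Yara ∩ Freya ∩ Oona: 08:30-11:30.
Teo ∩ Yara ∩ Freya ∩ Oona ∩ Mei: 08:30-11:30.
The first common window of at least 90 minutes is 08:30-11:30, so the earliest start is 08:30.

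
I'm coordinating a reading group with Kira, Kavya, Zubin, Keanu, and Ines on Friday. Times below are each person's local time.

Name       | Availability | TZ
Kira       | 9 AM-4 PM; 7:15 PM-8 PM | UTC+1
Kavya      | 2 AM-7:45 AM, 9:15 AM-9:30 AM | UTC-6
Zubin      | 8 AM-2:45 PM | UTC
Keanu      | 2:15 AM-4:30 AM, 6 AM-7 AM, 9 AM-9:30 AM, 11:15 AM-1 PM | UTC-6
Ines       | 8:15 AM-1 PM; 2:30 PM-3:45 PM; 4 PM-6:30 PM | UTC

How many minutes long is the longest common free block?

135

Kira in UTC: 08:00-15:00, 18:15-19:00 (subtract 1h to convert from UTC+1).
Kavya in UTC: 08:00-13:45, 15:15-15:30 (add 6h to convert from UTC-6).
Zubin in UTC: 08:00-14:45.
Keanu in UTC: 08:15-10:30, 12:00-13:00, 15:00-15:30, 17:15-19:00 (add 6h to convert from UTC-6).
Ines in UTC: 08:15-13:00, 14:30-15:45, 16:00-18:30.
Kira ∩ Kavya: 08:00-13:45.
Kira ∩ Kavya ∩ Zubin: 08:00-13:45.
Kira ∩ Kavya ∩ Zubin ∩ Keanu: 08:15-10:30, 12:00-13:00.
Kira ∩ Kavya ∩ Zubin ∩ Keanu ∩ Ines: 08:15-10:30, 12:00-13:00.
The longest is 08:15-10:30 at 135 minutes.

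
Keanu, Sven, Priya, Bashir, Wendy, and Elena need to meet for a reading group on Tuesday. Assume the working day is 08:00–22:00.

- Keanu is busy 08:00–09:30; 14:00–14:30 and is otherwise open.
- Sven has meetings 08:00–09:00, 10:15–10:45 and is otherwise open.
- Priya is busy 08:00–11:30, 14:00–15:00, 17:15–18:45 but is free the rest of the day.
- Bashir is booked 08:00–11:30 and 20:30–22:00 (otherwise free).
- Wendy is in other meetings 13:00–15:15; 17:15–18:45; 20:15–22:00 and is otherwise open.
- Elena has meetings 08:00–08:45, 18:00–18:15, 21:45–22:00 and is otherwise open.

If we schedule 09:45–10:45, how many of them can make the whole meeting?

Keanu free: 09:30-14:00, 14:30-22:00 (invert busy blocks within the working day).
Sven free: 09:00-10:15, 10:45-22:00 (invert busy blocks within the working day).
Priya free: 11:30-14:00, 15:00-17:15, 18:45-22:00 (invert busy blocks within the working day).
Bashir free: 11:30-20:30 (invert busy blocks within the working day).
Wendy free: 08:00-13:00, 15:15-17:15, 18:45-20:15 (invert busy blocks within the working day).
Elena free: 08:45-18:00, 18:15-21:45 (invert busy blocks within the working day).
Keanu, Wendy, and Elena can make the full 09:45-10:45 slot — that's 3.

3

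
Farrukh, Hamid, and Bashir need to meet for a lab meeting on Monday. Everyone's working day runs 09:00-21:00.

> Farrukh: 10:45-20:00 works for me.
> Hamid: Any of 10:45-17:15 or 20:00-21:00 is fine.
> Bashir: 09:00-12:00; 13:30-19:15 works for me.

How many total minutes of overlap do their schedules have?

Farrukh ∩ Hamid: 10:45-17:15.
Farrukh ∩ Hamid ∩ Bashir: 10:45-12:00, 13:30-17:15.
Those are the intersection windows.
Summing the common windows: 75 + 225 = 300 minutes.

300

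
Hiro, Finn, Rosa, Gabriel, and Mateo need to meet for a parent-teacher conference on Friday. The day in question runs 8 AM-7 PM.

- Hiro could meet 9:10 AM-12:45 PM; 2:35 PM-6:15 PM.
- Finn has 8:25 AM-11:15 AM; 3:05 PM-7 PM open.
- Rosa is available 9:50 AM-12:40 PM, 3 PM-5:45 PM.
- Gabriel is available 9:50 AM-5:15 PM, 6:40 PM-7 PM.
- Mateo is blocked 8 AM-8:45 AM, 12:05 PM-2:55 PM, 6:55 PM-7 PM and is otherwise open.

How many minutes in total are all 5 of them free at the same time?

215

Hiro free: 09:10-12:45, 14:35-18:15.
Finn free: 08:25-11:15, 15:05-19:00.
Rosa free: 09:50-12:40, 15:00-17:45.
Gabriel free: 09:50-17:15, 18:40-19:00.
Mateo free: 08:45-12:05, 14:55-18:55 (invert busy blocks within the working day).
Hiro ∩ Finn: 09:10-11:15, 15:05-18:15.
Hiro ∩ Finn ∩ Rosa: 09:50-11:15, 15:05-17:45.
Hiro ∩ Finn ∩ Rosa ∩ Gabriel: 09:50-11:15, 15:05-17:15.
Hiro ∩ Finn ∩ Rosa ∩ Gabriel ∩ Mateo: 09:50-11:15, 15:05-17:15.
Summing the common windows: 85 + 130 = 215 minutes.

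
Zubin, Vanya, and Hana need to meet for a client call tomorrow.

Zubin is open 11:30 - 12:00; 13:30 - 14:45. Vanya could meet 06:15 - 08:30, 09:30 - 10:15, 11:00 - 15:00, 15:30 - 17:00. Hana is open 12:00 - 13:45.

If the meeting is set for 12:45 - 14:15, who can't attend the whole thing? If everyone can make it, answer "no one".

Zubin: not fully free for 12:45-14:15. Vanya: free for 12:45-14:15. Hana: not fully free for 12:45-14:15.

Hana, Zubin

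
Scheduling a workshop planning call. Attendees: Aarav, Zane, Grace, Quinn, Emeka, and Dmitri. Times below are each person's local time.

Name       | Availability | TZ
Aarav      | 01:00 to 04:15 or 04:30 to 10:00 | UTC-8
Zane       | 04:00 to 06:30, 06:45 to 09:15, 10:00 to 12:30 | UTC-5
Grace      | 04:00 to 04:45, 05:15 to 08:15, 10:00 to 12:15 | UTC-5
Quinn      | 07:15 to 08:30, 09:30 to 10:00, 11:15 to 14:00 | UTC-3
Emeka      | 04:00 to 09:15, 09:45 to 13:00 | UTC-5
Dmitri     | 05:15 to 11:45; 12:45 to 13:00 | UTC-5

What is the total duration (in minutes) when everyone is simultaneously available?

210

Aarav in UTC: 09:00-12:15, 12:30-18:00 (add 8h to convert from UTC-8).
Zane in UTC: 09:00-11:30, 11:45-14:15, 15:00-17:30 (add 5h to convert from UTC-5).
Grace in UTC: 09:00-09:45, 10:15-13:15, 15:00-17:15 (add 5h to convert from UTC-5).
Quinn in UTC: 10:15-11:30, 12:30-13:00, 14:15-17:00 (add 3h to convert from UTC-3).
Emeka in UTC: 09:00-14:15, 14:45-18:00 (add 5h to convert from UTC-5).
Dmitri in UTC: 10:15-16:45, 17:45-18:00 (add 5h to convert from UTC-5).
Aarav ∩ Zane: 09:00-11:30, 11:45-12:15, 12:30-14:15, 15:00-17:30.
Aarav ∩ Zane ∩ Grace: 09:00-09:45, 10:15-11:30, 11:45-12:15, 12:30-13:15, 15:00-17:15.
Aarav ∩ Zane ∩ Grace ∩ Quinn: 10:15-11:30, 12:30-13:00, 15:00-17:00.
Aarav ∩ Zane ∩ Grace ∩ Quinn ∩ Emeka: 10:15-11:30, 12:30-13:00, 15:00-17:00.
Aarav ∩ Zane ∩ Grace ∩ Quinn ∩ Emeka ∩ Dmitri: 10:15-11:30, 12:30-13:00, 15:00-16:45.
Summing the common windows: 75 + 30 + 105 = 210 minutes.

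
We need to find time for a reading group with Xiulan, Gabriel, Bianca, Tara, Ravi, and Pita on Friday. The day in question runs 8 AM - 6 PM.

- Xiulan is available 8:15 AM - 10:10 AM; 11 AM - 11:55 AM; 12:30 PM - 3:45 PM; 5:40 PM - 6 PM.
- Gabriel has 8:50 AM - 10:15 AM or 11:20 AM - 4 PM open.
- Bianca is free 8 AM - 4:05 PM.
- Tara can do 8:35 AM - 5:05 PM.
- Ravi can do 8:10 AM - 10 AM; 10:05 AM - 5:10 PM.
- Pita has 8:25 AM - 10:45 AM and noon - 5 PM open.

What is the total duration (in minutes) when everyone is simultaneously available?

270

Xiulan ∩ Gabriel: 08:50-10:10, 11:20-11:55, 12:30-15:45.
Xiulan ∩ Gabriel ∩ Bianca: 08:50-10:10, 11:20-11:55, 12:30-15:45.
Xiulan ∩ Gabriel ∩ Bianca ∩ Tara: 08:50-10:10, 11:20-11:55, 12:30-15:45.
Xiulan ∩ Gabriel ∩ Bianca ∩ Tara ∩ Ravi: 08:50-10:00, 10:05-10:10, 11:20-11:55, 12:30-15:45.
Xiulan ∩ Gabriel ∩ Bianca ∩ Tara ∩ Ravi ∩ Pita: 08:50-10:00, 10:05-10:10, 12:30-15:45.
So the common availability across everyone is 08:50-10:00, 10:05-10:10, 12:30-15:45.
Summing the common windows: 70 + 5 + 195 = 270 minutes.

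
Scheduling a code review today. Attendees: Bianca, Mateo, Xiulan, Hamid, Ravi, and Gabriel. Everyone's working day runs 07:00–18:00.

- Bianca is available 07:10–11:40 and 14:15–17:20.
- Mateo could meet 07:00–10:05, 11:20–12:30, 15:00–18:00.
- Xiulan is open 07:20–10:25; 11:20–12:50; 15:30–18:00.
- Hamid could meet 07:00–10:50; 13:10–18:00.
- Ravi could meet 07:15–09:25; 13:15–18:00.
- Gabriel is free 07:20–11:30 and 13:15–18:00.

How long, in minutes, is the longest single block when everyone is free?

125

Bianca ∩ Mateo: 07:10-10:05, 11:20-11:40, 15:00-17:20.
Bianca ∩ Mateo ∩ Xiulan: 07:20-10:05, 11:20-11:40, 15:30-17:20.
Bianca ∩ Mateo ∩ Xiulan ∩ Hamid: 07:20-10:05, 15:30-17:20.
Bianca ∩ Mateo ∩ Xiulan ∩ Hamid ∩ Ravi: 07:20-09:25, 15:30-17:20.
Bianca ∩ Mateo ∩ Xiulan ∩ Hamid ∩ Ravi ∩ Gabriel: 07:20-09:25, 15:30-17:20.
Those are the intersection windows.
The longest is 07:20-09:25 at 125 minutes.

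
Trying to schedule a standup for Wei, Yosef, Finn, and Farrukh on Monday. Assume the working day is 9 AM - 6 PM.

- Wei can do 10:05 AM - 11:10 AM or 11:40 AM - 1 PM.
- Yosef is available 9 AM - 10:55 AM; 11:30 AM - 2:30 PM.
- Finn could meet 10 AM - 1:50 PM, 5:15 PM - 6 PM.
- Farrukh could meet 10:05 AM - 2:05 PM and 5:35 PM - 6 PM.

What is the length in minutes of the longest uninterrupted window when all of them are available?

80

Wei ∩ Yosef: 10:05-10:55, 11:40-13:00.
Wei ∩ Yosef ∩ Finn: 10:05-10:55, 11:40-13:00.
Wei ∩ Yosef ∩ Finn ∩ Farrukh: 10:05-10:55, 11:40-13:00.
The longest is 11:40-13:00 at 80 minutes.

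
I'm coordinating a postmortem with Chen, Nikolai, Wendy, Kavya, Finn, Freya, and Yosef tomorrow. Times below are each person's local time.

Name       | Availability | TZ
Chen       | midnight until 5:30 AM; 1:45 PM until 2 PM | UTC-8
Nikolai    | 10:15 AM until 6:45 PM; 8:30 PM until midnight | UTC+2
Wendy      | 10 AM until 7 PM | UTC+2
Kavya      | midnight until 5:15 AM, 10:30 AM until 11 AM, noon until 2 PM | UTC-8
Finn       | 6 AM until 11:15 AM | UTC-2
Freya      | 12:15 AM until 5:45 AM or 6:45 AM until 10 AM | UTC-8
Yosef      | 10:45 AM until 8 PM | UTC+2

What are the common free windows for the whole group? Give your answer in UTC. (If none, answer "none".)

08:45-13:15

Chen in UTC: 08:00-13:30, 21:45-22:00 (add 8h to convert from UTC-8).
Nikolai in UTC: 08:15-16:45, 18:30-22:00 (subtract 2h to convert from UTC+2).
Wendy in UTC: 08:00-17:00 (subtract 2h to convert from UTC+2).
Kavya in UTC: 08:00-13:15, 18:30-19:00, 20:00-22:00 (add 8h to convert from UTC-8).
Finn in UTC: 08:00-13:15 (add 2h to convert from UTC-2).
Freya in UTC: 08:15-13:45, 14:45-18:00 (add 8h to convert from UTC-8).
Yosef in UTC: 08:45-18:00 (subtract 2h to convert from UTC+2).
Chen ∩ Nikolai: 08:15-13:30, 21:45-22:00.
Chen ∩ Nikolai ∩ Wendy: 08:15-13:30.
Chen ∩ Nikolai ∩ Wendy ∩ Kavya: 08:15-13:15.
Chen ∩ Nikolai ∩ Wendy ∩ Kavya ∩ Finn: 08:15-13:15.
Chen ∩ Nikolai ∩ Wendy ∩ Kavya ∩ Finn ∩ Freya: 08:15-13:15.
Chen ∩ Nikolai ∩ Wendy ∩ Kavya ∩ Finn ∩ Freya ∩ Yosef: 08:45-13:15.
So the common availability across everyone is 08:45-13:15.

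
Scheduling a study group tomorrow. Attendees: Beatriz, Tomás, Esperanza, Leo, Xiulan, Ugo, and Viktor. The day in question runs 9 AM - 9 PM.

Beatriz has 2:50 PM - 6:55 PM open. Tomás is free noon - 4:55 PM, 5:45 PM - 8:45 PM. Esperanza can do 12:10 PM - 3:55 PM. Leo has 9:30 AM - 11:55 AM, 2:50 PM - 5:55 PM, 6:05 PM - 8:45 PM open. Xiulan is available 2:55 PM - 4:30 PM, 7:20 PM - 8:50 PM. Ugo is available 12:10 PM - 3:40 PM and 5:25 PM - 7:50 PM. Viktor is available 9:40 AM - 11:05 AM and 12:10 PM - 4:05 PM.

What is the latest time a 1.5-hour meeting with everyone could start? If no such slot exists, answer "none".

none

Beatriz ∩ Tomás: 14:50-16:55, 17:45-18:55.
Beatriz ∩ Tomás ∩ Esperanza: 14:50-15:55.
Beatriz ∩ Tomás ∩ Esperanza ∩ Leo: 14:50-15:55.
Beatriz ∩ Tomás ∩ Esperanza ∩ Leo ∩ Xiulan: 14:55-15:55.
Beatriz ∩ Tomás ∩ Esperanza ∩ Leo ∩ Xiulan ∩ Ugo: 14:55-15:40.
Beatriz ∩ Tomás ∩ Esperanza ∩ Leo ∩ Xiulan ∩ Ugo ∩ Viktor: 14:55-15:40.
No common window is at least 90 minutes long.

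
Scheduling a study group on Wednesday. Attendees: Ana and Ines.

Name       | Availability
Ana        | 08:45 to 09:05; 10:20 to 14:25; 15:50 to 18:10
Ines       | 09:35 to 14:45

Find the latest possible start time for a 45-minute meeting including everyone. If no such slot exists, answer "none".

13:40

Ana ∩ Ines: 10:20-14:25.
The last common window of at least 45 minutes is 10:20-14:25; a 45-minute meeting can start as late as 13:40 and still end by 14:25.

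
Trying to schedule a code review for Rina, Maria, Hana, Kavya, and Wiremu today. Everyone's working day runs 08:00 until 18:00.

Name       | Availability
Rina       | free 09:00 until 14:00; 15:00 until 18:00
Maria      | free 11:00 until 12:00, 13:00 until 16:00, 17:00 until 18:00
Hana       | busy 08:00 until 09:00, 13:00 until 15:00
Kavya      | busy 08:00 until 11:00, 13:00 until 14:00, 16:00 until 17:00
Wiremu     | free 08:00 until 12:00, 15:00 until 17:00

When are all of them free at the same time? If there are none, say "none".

Rina free: 09:00-14:00, 15:00-18:00.
Maria free: 11:00-12:00, 13:00-16:00, 17:00-18:00.
Hana free: 09:00-13:00, 15:00-18:00 (invert busy blocks within the working day).
Kavya free: 11:00-13:00, 14:00-16:00, 17:00-18:00 (invert busy blocks within the working day).
Wiremu free: 08:00-12:00, 15:00-17:00.
Rina ∩ Maria: 11:00-12:00, 13:00-14:00, 15:00-16:00, 17:00-18:00.
Rina ∩ Maria ∩ Hana: 11:00-12:00, 15:00-16:00, 17:00-18:00.
Rina ∩ Maria ∩ Hana ∩ Kavya: 11:00-12:00, 15:00-16:00, 17:00-18:00.
Rina ∩ Maria ∩ Hana ∩ Kavya ∩ Wiremu: 11:00-12:00, 15:00-16:00.

11:00-12:00, 15:00-16:00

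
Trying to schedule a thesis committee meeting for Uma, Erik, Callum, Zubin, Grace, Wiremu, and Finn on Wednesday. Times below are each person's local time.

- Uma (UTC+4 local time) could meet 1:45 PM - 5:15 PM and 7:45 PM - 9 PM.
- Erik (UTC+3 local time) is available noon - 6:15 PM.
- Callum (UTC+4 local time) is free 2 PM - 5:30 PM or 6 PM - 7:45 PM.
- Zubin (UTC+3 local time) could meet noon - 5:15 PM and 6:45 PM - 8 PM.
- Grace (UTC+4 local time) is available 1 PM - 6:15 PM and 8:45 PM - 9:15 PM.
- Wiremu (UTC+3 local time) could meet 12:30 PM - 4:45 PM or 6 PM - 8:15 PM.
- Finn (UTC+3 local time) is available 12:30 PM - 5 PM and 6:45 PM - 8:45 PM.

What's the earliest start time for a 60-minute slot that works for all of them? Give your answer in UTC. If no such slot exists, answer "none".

10:00

Uma in UTC: 09:45-13:15, 15:45-17:00 (subtract 4h to convert from UTC+4).
Erik in UTC: 09:00-15:15 (subtract 3h to convert from UTC+3).
Callum in UTC: 10:00-13:30, 14:00-15:45 (subtract 4h to convert from UTC+4).
Zubin in UTC: 09:00-14:15, 15:45-17:00 (subtract 3h to convert from UTC+3).
Grace in UTC: 09:00-14:15, 16:45-17:15 (subtract 4h to convert from UTC+4).
Wiremu in UTC: 09:30-13:45, 15:00-17:15 (subtract 3h to convert from UTC+3).
Finn in UTC: 09:30-14:00, 15:45-17:45 (subtract 3h to convert from UTC+3).
Uma ∩ Erik: 09:45-13:15.
Uma ∩ Erik ∩ Callum: 10:00-13:15.
Uma ∩ Erik ∩ Callum ∩ Zubin: 10:00-13:15.
Uma ∩ Erik ∩ Callum ∩ Zubin ∩ Grace: 10:00-13:15.
Uma ∩ Erik ∩ Callum ∩ Zubin ∩ Grace ∩ Wiremu: 10:00-13:15.
Uma ∩ Erik ∩ Callum ∩ Zubin ∩ Grace ∩ Wiremu ∩ Finn: 10:00-13:15.
The first common window of at least 60 minutes is 10:00-13:15, so the earliest start is 10:00.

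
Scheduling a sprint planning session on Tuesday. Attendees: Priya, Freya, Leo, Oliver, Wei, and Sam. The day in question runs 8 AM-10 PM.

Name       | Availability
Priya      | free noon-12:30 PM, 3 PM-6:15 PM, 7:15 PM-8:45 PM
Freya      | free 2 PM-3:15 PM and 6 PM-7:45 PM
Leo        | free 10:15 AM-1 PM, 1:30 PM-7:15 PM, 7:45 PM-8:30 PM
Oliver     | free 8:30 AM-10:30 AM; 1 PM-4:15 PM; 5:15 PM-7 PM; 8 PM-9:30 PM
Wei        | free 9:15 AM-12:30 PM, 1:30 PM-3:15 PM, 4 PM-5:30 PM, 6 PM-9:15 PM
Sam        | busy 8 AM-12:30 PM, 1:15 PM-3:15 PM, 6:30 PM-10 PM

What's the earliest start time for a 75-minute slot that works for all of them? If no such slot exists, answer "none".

Priya free: 12:00-12:30, 15:00-18:15, 19:15-20:45.
Freya free: 14:00-15:15, 18:00-19:45.
Leo free: 10:15-13:00, 13:30-19:15, 19:45-20:30.
Oliver free: 08:30-10:30, 13:00-16:15, 17:15-19:00, 20:00-21:30.
Wei free: 09:15-12:30, 13:30-15:15, 16:00-17:30, 18:00-21:15.
Sam free: 12:30-13:15, 15:15-18:30 (invert busy blocks within the working day).
Priya ∩ Freya: 15:00-15:15, 18:00-18:15, 19:15-19:45.
Priya ∩ Freya ∩ Leo: 15:00-15:15, 18:00-18:15.
Priya ∩ Freya ∩ Leo ∩ Oliver: 15:00-15:15, 18:00-18:15.
Priya ∩ Freya ∩ Leo ∩ Oliver ∩ Wei: 15:00-15:15, 18:00-18:15.
Priya ∩ Freya ∩ Leo ∩ Oliver ∩ Wei ∩ Sam: 18:00-18:15.
No common window is at least 75 minutes long.

none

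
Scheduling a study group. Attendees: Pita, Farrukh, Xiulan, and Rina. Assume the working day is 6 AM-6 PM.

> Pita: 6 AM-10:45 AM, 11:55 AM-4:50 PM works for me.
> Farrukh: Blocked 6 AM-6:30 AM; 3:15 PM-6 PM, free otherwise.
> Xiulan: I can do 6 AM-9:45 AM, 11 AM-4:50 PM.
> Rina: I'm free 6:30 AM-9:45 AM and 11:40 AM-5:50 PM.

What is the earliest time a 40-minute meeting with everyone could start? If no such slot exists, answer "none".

Pita free: 06:00-10:45, 11:55-16:50.
Farrukh free: 06:30-15:15 (invert busy blocks within the working day).
Xiulan free: 06:00-09:45, 11:00-16:50.
Rina free: 06:30-09:45, 11:40-17:50.
Pita ∩ Farrukh: 06:30-10:45, 11:55-15:15.
Pita ∩ Farrukh ∩ Xiulan: 06:30-09:45, 11:55-15:15.
Pita ∩ Farrukh ∩ Xiulan ∩ Rina: 06:30-09:45, 11:55-15:15.
The first common window of at least 40 minutes is 06:30-09:45, so the earliest start is 06:30.

06:30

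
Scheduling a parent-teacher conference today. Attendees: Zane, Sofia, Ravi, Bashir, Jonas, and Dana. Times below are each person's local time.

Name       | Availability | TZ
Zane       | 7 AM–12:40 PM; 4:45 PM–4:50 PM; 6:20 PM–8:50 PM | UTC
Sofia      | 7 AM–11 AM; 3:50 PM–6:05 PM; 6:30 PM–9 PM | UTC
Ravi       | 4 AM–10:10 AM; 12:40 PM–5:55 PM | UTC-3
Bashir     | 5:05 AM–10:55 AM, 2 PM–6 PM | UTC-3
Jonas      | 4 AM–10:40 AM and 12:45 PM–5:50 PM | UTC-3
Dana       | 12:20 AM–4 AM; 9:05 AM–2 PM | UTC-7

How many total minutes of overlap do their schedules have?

315

Zane in UTC: 07:00-12:40, 16:45-16:50, 18:20-20:50.
Sofia in UTC: 07:00-11:00, 15:50-18:05, 18:30-21:00.
Ravi in UTC: 07:00-13:10, 15:40-20:55 (add 3h to convert from UTC-3).
Bashir in UTC: 08:05-13:55, 17:00-21:00 (add 3h to convert from UTC-3).
Jonas in UTC: 07:00-13:40, 15:45-20:50 (add 3h to convert from UTC-3).
Dana in UTC: 07:20-11:00, 16:05-21:00 (add 7h to convert from UTC-7).
Zane ∩ Sofia: 07:00-11:00, 16:45-16:50, 18:30-20:50.
Zane ∩ Sofia ∩ Ravi: 07:00-11:00, 16:45-16:50, 18:30-20:50.
Zane ∩ Sofia ∩ Ravi ∩ Bashir: 08:05-11:00, 18:30-20:50.
Zane ∩ Sofia ∩ Ravi ∩ Bashir ∩ Jonas: 08:05-11:00, 18:30-20:50.
Zane ∩ Sofia ∩ Ravi ∩ Bashir ∩ Jonas ∩ Dana: 08:05-11:00, 18:30-20:50.
Summing the common windows: 175 + 140 = 315 minutes.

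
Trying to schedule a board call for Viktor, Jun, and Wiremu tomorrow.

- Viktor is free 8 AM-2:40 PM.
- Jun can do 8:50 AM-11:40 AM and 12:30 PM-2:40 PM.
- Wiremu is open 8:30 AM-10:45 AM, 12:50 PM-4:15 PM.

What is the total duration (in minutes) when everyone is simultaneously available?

225

Viktor ∩ Jun: 08:50-11:40, 12:30-14:40.
Viktor ∩ Jun ∩ Wiremu: 08:50-10:45, 12:50-14:40.
Summing the common windows: 115 + 110 = 225 minutes.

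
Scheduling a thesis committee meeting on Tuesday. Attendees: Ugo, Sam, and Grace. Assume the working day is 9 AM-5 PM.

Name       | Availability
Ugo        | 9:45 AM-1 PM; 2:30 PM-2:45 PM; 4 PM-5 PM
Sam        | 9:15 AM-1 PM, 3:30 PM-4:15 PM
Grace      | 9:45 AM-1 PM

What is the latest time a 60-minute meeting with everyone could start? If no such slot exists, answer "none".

12:00

Ugo ∩ Sam: 09:45-13:00, 16:00-16:15.
Ugo ∩ Sam ∩ Grace: 09:45-13:00.
So the common availability across everyone is 09:45-13:00.
The last common window of at least 60 minutes is 09:45-13:00; a 60-minute meeting can start as late as 12:00 and still end by 13:00.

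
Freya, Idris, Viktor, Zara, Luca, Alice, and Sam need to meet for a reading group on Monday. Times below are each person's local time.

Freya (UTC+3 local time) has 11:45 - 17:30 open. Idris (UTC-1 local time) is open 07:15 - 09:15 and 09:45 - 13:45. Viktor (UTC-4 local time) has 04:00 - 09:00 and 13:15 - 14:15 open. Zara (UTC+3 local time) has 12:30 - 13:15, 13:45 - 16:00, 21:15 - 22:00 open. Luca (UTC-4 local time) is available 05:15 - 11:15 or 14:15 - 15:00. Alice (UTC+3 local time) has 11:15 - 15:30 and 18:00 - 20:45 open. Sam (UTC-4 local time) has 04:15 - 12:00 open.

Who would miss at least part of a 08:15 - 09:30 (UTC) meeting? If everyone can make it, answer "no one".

Freya in UTC: 08:45-14:30 (subtract 3h to convert from UTC+3).
Idris in UTC: 08:15-10:15, 10:45-14:45 (add 1h to convert from UTC-1).
Viktor in UTC: 08:00-13:00, 17:15-18:15 (add 4h to convert from UTC-4).
Zara in UTC: 09:30-10:15, 10:45-13:00, 18:15-19:00 (subtract 3h to convert from UTC+3).
Luca in UTC: 09:15-15:15, 18:15-19:00 (add 4h to convert from UTC-4).
Alice in UTC: 08:15-12:30, 15:00-17:45 (subtract 3h to convert from UTC+3).
Sam in UTC: 08:15-16:00 (add 4h to convert from UTC-4).
Freya: not fully free for 08:15-09:30. Idris: free for 08:15-09:30. Viktor: free for 08:15-09:30. Zara: not fully free for 08:15-09:30. Luca: not fully free for 08:15-09:30. Alice: free for 08:15-09:30. Sam: free for 08:15-09:30.

Freya, Luca, Zara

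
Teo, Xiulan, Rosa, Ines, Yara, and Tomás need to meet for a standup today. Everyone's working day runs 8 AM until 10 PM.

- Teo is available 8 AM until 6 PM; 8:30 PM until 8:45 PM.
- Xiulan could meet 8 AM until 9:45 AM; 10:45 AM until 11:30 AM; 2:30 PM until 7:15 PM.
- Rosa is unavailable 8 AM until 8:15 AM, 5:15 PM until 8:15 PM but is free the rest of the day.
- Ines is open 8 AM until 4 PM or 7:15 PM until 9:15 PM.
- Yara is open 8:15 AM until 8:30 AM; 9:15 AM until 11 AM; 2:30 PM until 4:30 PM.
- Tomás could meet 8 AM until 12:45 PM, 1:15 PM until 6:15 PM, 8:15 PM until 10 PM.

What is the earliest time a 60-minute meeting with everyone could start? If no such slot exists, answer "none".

Teo free: 08:00-18:00, 20:30-20:45.
Xiulan free: 08:00-09:45, 10:45-11:30, 14:30-19:15.
Rosa free: 08:15-17:15, 20:15-22:00 (invert busy blocks within the working day).
Ines free: 08:00-16:00, 19:15-21:15.
Yara free: 08:15-08:30, 09:15-11:00, 14:30-16:30.
Tomás free: 08:00-12:45, 13:15-18:15, 20:15-22:00.
Teo ∩ Xiulan: 08:00-09:45, 10:45-11:30, 14:30-18:00.
Teo ∩ Xiulan ∩ Rosa: 08:15-09:45, 10:45-11:30, 14:30-17:15.
Teo ∩ Xiulan ∩ Rosa ∩ Ines: 08:15-09:45, 10:45-11:30, 14:30-16:00.
Teo ∩ Xiulan ∩ Rosa ∩ Ines ∩ Yara: 08:15-08:30, 09:15-09:45, 10:45-11:00, 14:30-16:00.
Teo ∩ Xiulan ∩ Rosa ∩ Ines ∩ Yara ∩ Tomás: 08:15-08:30, 09:15-09:45, 10:45-11:00, 14:30-16:00.
So the common availability across everyone is 08:15-08:30, 09:15-09:45, 10:45-11:00, 14:30-16:00.
The first common window of at least 60 minutes is 14:30-16:00, so the earliest start is 14:30.

14:30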